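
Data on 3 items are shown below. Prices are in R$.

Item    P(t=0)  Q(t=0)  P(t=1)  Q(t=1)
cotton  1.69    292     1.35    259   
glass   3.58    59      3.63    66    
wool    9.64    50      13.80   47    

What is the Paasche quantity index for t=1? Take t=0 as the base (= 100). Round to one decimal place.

Paasche quantity index uses current-period prices as weights.
ΣP(t=1)·Q(t=1) = 1.35×259 + 3.63×66 + 13.80×47 = 349.65 + 239.58 + 648.6 = 1237.83
ΣP(t=1)·Q(t=0) = 1.35×292 + 3.63×59 + 13.80×50 = 394.2 + 214.17 + 690 = 1298.37
Index = 1237.83 / 1298.37 × 100 = 95.3372

95.3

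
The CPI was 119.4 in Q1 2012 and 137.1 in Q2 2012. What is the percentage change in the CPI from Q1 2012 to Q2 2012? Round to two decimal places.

Change = (137.1 − 119.4) / 119.4 × 100
       = 17.7 / 119.4 × 100 = 14.8241%

14.82%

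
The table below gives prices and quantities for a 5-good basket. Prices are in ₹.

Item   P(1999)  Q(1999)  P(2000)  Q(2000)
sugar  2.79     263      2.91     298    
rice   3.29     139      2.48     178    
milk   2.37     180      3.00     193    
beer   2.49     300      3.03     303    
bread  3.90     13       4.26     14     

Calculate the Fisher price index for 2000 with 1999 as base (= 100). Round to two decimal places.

107.51

Laspeyres component (base-period weights):
ΣP(2000)Q(1999) = 2.91×263 + 2.48×139 + 3.00×180 + 3.03×300 + 4.26×13 = 765.33 + 344.72 + 540 + 909 + 55.38 = 2614.43
ΣP(1999)Q(1999) = 2.79×263 + 3.29×139 + 2.37×180 + 2.49×300 + 3.90×13 = 733.77 + 457.31 + 426.6 + 747 + 50.7 = 2415.38
L = 2614.43 / 2415.38 × 100 = 108.2409
Paasche component (current-period weights):
ΣP(2000)Q(2000) = 2.91×298 + 2.48×178 + 3.00×193 + 3.03×303 + 4.26×14 = 867.18 + 441.44 + 579 + 918.09 + 59.64 = 2865.35
ΣP(1999)Q(2000) = 2.79×298 + 3.29×178 + 2.37×193 + 2.49×303 + 3.90×14 = 831.42 + 585.62 + 457.41 + 754.47 + 54.6 = 2683.52
P = 2865.35 / 2683.52 × 100 = 106.7758
Fisher = √(L × P) = √(108.2409 × 106.7758) = 107.5059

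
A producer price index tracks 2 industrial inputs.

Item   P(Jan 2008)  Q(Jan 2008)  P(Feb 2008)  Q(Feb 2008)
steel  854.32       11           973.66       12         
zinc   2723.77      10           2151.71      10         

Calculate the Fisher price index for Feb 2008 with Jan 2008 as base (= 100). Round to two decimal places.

Laspeyres component (base-period weights):
ΣP(Feb 2008)Q(Jan 2008) = 973.66×11 + 2151.71×10 = 10710.26 + 21517.1 = 32227.36
ΣP(Jan 2008)Q(Jan 2008) = 854.32×11 + 2723.77×10 = 9397.52 + 27237.7 = 36635.22
L = 32227.36 / 36635.22 × 100 = 87.9682
Paasche component (current-period weights):
ΣP(Feb 2008)Q(Feb 2008) = 973.66×12 + 2151.71×10 = 11683.92 + 21517.1 = 33201.02
ΣP(Jan 2008)Q(Feb 2008) = 854.32×12 + 2723.77×10 = 10251.84 + 27237.7 = 37489.54
P = 33201.02 / 37489.54 × 100 = 88.5608
Fisher = √(L × P) = √(87.9682 × 88.5608) = 88.2640

88.26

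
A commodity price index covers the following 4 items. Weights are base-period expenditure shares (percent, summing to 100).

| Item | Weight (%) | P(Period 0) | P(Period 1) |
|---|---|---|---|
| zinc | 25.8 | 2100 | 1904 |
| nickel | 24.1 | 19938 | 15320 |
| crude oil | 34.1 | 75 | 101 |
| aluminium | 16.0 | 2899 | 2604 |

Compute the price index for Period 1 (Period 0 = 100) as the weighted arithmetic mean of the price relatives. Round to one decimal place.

102.2

zinc: 25.8 × (1904/2100) = 25.8 × 0.906667 = 23.3920
nickel: 24.1 × (15320/19938) = 24.1 × 0.768382 = 18.5180
crude oil: 34.1 × (101/75) = 34.1 × 1.346667 = 45.9213
aluminium: 16.0 × (2604/2899) = 16.0 × 0.898241 = 14.3719
Index = Σ wᵢ·(p₁ᵢ/p₀ᵢ) = 23.3920 + 18.5180 + 45.9213 + 14.3719 = 102.2032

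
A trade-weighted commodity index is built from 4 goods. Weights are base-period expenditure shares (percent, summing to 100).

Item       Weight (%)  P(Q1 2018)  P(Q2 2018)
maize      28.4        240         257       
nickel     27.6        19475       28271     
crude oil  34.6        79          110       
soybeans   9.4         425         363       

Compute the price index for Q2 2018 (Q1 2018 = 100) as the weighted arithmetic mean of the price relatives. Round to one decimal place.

126.7

maize: 28.4 × (257/240) = 28.4 × 1.070833 = 30.4117
nickel: 27.6 × (28271/19475) = 27.6 × 1.451656 = 40.0657
crude oil: 34.6 × (110/79) = 34.6 × 1.392405 = 48.1772
soybeans: 9.4 × (363/425) = 9.4 × 0.854118 = 8.0287
Index = Σ wᵢ·(p₁ᵢ/p₀ᵢ) = 30.4117 + 40.0657 + 48.1772 + 8.0287 = 126.6833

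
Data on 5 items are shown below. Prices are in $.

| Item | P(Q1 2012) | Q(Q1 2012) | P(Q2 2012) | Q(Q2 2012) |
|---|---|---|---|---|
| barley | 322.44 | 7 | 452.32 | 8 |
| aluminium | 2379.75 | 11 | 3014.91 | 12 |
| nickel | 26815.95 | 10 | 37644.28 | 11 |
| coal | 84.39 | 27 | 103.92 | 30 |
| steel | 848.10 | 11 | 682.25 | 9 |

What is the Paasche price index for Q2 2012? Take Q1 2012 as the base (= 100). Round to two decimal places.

Paasche price index uses current-period quantities as weights.
ΣP(Q2 2012)·Q(Q2 2012) = 452.32×8 + 3014.91×12 + 37644.28×11 + 103.92×30 + 682.25×9 = 3618.56 + 36178.92 + 414087.08 + 3117.6 + 6140.25 = 463142.41
ΣP(Q1 2012)·Q(Q2 2012) = 322.44×8 + 2379.75×12 + 26815.95×11 + 84.39×30 + 848.10×9 = 2579.52 + 28557 + 294975.45 + 2531.7 + 7632.9 = 336276.57
Index = 463142.41 / 336276.57 × 100 = 137.7266

137.73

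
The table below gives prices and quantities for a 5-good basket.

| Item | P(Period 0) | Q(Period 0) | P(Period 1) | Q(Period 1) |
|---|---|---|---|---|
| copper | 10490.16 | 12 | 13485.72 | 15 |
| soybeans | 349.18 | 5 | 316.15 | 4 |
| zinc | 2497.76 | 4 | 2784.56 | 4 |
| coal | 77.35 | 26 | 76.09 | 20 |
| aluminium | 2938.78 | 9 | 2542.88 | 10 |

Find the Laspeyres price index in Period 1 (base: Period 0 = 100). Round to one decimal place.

120.1

Laspeyres price index uses base-period quantities as weights.
ΣP(Period 1)·Q(Period 0) = 13485.72×12 + 316.15×5 + 2784.56×4 + 76.09×26 + 2542.88×9 = 161828.64 + 1580.75 + 11138.24 + 1978.34 + 22885.92 = 199411.89
ΣP(Period 0)·Q(Period 0) = 10490.16×12 + 349.18×5 + 2497.76×4 + 77.35×26 + 2938.78×9 = 125881.92 + 1745.9 + 9991.04 + 2011.1 + 26449.02 = 166078.98
Index = 199411.89 / 166078.98 × 100 = 120.0705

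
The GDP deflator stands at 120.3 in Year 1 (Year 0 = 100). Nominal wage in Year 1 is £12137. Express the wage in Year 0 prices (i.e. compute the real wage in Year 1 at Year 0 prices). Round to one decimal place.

Real = Nominal ÷ (Index/100) = 12137 ÷ (120.3/100)
     = 12137 ÷ 1.203 = 10088.9443

10088.9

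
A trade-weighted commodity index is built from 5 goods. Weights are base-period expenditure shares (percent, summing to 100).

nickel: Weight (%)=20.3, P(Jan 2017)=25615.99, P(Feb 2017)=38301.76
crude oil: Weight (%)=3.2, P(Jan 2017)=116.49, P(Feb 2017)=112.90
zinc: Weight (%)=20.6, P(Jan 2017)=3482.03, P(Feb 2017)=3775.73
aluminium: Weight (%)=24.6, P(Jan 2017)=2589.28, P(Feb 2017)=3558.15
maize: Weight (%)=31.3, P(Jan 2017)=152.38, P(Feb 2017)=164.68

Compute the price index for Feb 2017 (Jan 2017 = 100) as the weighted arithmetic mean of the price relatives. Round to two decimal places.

123.42

nickel: 20.3 × (38301.76/25615.99) = 20.3 × 1.495229 = 30.3531
crude oil: 3.2 × (112.90/116.49) = 3.2 × 0.969182 = 3.1014
zinc: 20.6 × (3775.73/3482.03) = 20.6 × 1.084347 = 22.3376
aluminium: 24.6 × (3558.15/2589.28) = 24.6 × 1.374185 = 33.8050
maize: 31.3 × (164.68/152.38) = 31.3 × 1.080719 = 33.8265
Index = Σ wᵢ·(p₁ᵢ/p₀ᵢ) = 30.3531 + 3.1014 + 22.3376 + 33.8050 + 33.8265 = 123.4235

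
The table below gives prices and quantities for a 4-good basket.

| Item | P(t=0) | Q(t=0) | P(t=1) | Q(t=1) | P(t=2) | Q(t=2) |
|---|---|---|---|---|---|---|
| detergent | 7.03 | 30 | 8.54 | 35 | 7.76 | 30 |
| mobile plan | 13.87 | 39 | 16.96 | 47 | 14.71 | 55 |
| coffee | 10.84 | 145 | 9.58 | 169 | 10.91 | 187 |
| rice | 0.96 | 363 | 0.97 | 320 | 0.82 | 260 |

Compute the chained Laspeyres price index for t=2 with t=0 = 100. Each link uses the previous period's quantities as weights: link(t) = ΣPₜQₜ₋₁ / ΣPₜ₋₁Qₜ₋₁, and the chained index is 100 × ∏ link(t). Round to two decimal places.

100.94

Link t=0→t=1:
ΣP(t=1)Q(t=0) = 8.54×30 + 16.96×39 + 9.58×145 + 0.97×363 = 256.2 + 661.44 + 1389.1 + 352.11 = 2658.85
ΣP(t=0)Q(t=0) = 7.03×30 + 13.87×39 + 10.84×145 + 0.96×363 = 210.9 + 540.93 + 1571.8 + 348.48 = 2672.11
link = 2658.85/2672.11 = 0.995038
Link t=1→t=2:
ΣP(t=2)Q(t=1) = 7.76×35 + 14.71×47 + 10.91×169 + 0.82×320 = 271.6 + 691.37 + 1843.79 + 262.4 = 3069.16
ΣP(t=1)Q(t=1) = 8.54×35 + 16.96×47 + 9.58×169 + 0.97×320 = 298.9 + 797.12 + 1619.02 + 310.4 = 3025.44
link = 3069.16/3025.44 = 1.014451
Chained index = 100 × 0.995038 × 1.014451 = 100.9417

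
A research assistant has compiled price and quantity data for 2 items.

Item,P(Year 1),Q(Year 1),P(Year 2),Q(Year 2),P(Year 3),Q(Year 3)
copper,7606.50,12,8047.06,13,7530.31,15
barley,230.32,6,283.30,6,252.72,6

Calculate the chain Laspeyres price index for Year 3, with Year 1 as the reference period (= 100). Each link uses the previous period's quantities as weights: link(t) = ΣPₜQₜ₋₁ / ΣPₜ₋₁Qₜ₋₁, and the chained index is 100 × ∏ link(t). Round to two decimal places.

99.16

Link Year 1→Year 2:
ΣP(Year 2)Q(Year 1) = 8047.06×12 + 283.30×6 = 96564.72 + 1699.8 = 98264.52
ΣP(Year 1)Q(Year 1) = 7606.50×12 + 230.32×6 = 91278 + 1381.92 = 92659.92
link = 98264.52/92659.92 = 1.060486
Link Year 2→Year 3:
ΣP(Year 3)Q(Year 2) = 7530.31×13 + 252.72×6 = 97894.03 + 1516.32 = 99410.35
ΣP(Year 2)Q(Year 2) = 8047.06×13 + 283.30×6 = 104611.78 + 1699.8 = 106311.58
link = 99410.35/106311.58 = 0.935085
Chained index = 100 × 1.060486 × 0.935085 = 99.1644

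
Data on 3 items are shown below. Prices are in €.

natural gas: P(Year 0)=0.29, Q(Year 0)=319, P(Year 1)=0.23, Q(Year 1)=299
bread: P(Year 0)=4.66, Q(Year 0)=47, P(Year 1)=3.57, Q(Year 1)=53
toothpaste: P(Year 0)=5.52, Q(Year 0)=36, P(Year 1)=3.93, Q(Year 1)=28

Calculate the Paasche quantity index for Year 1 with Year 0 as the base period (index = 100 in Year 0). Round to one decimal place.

96.2

Paasche quantity index uses current-period prices as weights.
ΣP(Year 1)·Q(Year 1) = 0.23×299 + 3.57×53 + 3.93×28 = 68.77 + 189.21 + 110.04 = 368.02
ΣP(Year 1)·Q(Year 0) = 0.23×319 + 3.57×47 + 3.93×36 = 73.37 + 167.79 + 141.48 = 382.64
Index = 368.02 / 382.64 × 100 = 96.1792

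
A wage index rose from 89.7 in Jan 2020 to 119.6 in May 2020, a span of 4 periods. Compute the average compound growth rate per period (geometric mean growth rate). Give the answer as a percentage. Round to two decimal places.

7.46%

Growth factor = (119.6/89.7)^(1/4) = (1.333333)^(1/4) = 1.074570
Growth rate = 1.074570 − 1 = 0.074570 = 7.4570%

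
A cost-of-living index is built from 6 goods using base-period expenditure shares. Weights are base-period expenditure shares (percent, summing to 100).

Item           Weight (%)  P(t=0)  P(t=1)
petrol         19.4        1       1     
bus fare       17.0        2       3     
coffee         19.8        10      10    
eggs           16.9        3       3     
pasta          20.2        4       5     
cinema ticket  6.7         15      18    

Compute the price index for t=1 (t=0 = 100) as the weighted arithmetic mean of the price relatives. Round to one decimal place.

petrol: 19.4 × (1/1) = 19.4 × 1.000000 = 19.4000
bus fare: 17.0 × (3/2) = 17.0 × 1.500000 = 25.5000
coffee: 19.8 × (10/10) = 19.8 × 1.000000 = 19.8000
eggs: 16.9 × (3/3) = 16.9 × 1.000000 = 16.9000
pasta: 20.2 × (5/4) = 20.2 × 1.250000 = 25.2500
cinema ticket: 6.7 × (18/15) = 6.7 × 1.200000 = 8.0400
Index = Σ wᵢ·(p₁ᵢ/p₀ᵢ) = 19.4000 + 25.5000 + 19.8000 + 16.9000 + 25.2500 + 8.0400 = 114.8900

114.9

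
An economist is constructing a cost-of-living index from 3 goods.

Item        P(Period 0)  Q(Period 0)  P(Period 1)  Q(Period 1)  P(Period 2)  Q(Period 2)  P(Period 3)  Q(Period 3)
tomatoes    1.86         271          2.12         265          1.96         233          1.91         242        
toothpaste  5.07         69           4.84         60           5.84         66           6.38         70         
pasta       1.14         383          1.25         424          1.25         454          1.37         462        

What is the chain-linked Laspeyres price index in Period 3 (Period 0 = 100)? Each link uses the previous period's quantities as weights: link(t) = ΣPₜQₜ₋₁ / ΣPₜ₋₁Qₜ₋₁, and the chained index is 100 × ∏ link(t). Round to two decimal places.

114.92

Link Period 0→Period 1:
ΣP(Period 1)Q(Period 0) = 2.12×271 + 4.84×69 + 1.25×383 = 574.52 + 333.96 + 478.75 = 1387.23
ΣP(Period 0)Q(Period 0) = 1.86×271 + 5.07×69 + 1.14×383 = 504.06 + 349.83 + 436.62 = 1290.51
link = 1387.23/1290.51 = 1.074947
Link Period 1→Period 2:
ΣP(Period 2)Q(Period 1) = 1.96×265 + 5.84×60 + 1.25×424 = 519.4 + 350.4 + 530 = 1399.8
ΣP(Period 1)Q(Period 1) = 2.12×265 + 4.84×60 + 1.25×424 = 561.8 + 290.4 + 530 = 1382.2
link = 1399.8/1382.2 = 1.012733
Link Period 2→Period 3:
ΣP(Period 3)Q(Period 2) = 1.91×233 + 6.38×66 + 1.37×454 = 445.03 + 421.08 + 621.98 = 1488.09
ΣP(Period 2)Q(Period 2) = 1.96×233 + 5.84×66 + 1.25×454 = 456.68 + 385.44 + 567.5 = 1409.62
link = 1488.09/1409.62 = 1.055667
Chained index = 100 × 1.074947 × 1.012733 × 1.055667 = 114.9236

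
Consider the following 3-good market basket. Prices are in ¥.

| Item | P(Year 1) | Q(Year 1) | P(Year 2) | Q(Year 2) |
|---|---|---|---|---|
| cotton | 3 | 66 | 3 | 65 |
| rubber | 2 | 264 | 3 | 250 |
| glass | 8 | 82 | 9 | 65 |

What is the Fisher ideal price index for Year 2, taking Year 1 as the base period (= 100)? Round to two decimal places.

125.48

Laspeyres component (base-period weights):
ΣP(Year 2)Q(Year 1) = 3×66 + 3×264 + 9×82 = 198 + 792 + 738 = 1728
ΣP(Year 1)Q(Year 1) = 3×66 + 2×264 + 8×82 = 198 + 528 + 656 = 1382
L = 1728 / 1382 × 100 = 125.0362
Paasche component (current-period weights):
ΣP(Year 2)Q(Year 2) = 3×65 + 3×250 + 9×65 = 195 + 750 + 585 = 1530
ΣP(Year 1)Q(Year 2) = 3×65 + 2×250 + 8×65 = 195 + 500 + 520 = 1215
P = 1530 / 1215 × 100 = 125.9259
Fisher = √(L × P) = √(125.0362 × 125.9259) = 125.4803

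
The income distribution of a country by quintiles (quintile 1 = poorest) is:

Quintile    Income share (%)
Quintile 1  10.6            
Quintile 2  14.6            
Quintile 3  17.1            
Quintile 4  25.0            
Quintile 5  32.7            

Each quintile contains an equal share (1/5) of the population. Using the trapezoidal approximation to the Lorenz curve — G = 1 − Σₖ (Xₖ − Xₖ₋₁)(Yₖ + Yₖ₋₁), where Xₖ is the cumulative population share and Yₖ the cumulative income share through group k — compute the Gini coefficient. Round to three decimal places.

0.218

Cumulative income shares Yₖ: 0.1060, 0.2520, 0.4230, 0.6730, 1.0000
Σ (Xₖ−Xₖ₋₁)(Yₖ+Yₖ₋₁) = (1/5)(0.1060+0.0000) + (1/5)(0.2520+0.1060) + (1/5)(0.4230+0.2520) + (1/5)(0.6730+0.4230) + (1/5)(1.0000+0.6730)
  = 0.0212 + 0.0716 + 0.1350 + 0.2192 + 0.3346 = 0.7816
G = 1 − 0.7816 = 0.2184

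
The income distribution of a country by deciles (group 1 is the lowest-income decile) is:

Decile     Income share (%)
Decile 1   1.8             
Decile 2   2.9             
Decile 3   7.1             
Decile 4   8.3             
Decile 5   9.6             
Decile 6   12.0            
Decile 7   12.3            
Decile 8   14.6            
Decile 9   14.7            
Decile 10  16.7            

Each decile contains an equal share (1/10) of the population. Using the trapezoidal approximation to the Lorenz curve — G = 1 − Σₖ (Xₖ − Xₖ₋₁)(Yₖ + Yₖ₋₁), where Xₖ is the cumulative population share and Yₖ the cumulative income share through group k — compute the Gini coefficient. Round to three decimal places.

0.269

Cumulative income shares Yₖ: 0.0180, 0.0470, 0.1180, 0.2010, 0.2970, 0.4170, 0.5400, 0.6860, 0.8330, 1.0000
Σ (Xₖ−Xₖ₋₁)(Yₖ+Yₖ₋₁) = (1/10)(0.0180+0.0000) + (1/10)(0.0470+0.0180) + (1/10)(0.1180+0.0470) + (1/10)(0.2010+0.1180) + (1/10)(0.2970+0.2010) + (1/10)(0.4170+0.2970) + (1/10)(0.5400+0.4170) + (1/10)(0.6860+0.5400) + (1/10)(0.8330+0.6860) + (1/10)(1.0000+0.8330)
  = 0.0018 + 0.0065 + 0.0165 + 0.0319 + 0.0498 + 0.0714 + 0.0957 + 0.1226 + 0.1519 + 0.1833 = 0.7314
G = 1 − 0.7314 = 0.2686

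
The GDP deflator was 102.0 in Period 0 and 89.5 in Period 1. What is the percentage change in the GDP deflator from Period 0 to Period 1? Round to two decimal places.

Change = (89.5 − 102.0) / 102.0 × 100
       = -12.5 / 102.0 × 100 = -12.2549%

-12.25%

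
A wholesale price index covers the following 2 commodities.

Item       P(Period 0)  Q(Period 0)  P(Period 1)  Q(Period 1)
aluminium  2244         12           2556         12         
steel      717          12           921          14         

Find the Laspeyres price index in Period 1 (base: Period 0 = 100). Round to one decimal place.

117.4

Laspeyres price index uses base-period quantities as weights.
ΣP(Period 1)·Q(Period 0) = 2556×12 + 921×12 = 30672 + 11052 = 41724
ΣP(Period 0)·Q(Period 0) = 2244×12 + 717×12 = 26928 + 8604 = 35532
Index = 41724 / 35532 × 100 = 117.4265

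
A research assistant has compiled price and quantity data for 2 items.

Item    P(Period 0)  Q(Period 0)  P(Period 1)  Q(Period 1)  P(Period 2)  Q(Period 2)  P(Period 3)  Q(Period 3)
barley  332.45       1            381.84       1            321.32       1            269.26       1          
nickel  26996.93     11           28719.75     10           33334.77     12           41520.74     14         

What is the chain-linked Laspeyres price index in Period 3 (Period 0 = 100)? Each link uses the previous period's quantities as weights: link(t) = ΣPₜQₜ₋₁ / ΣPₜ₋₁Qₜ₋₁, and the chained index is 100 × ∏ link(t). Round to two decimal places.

153.72

Link Period 0→Period 1:
ΣP(Period 1)Q(Period 0) = 381.84×1 + 28719.75×11 = 381.84 + 315917.25 = 316299.09
ΣP(Period 0)Q(Period 0) = 332.45×1 + 26996.93×11 = 332.45 + 296966.23 = 297298.68
link = 316299.09/297298.68 = 1.063910
Link Period 1→Period 2:
ΣP(Period 2)Q(Period 1) = 321.32×1 + 33334.77×10 = 321.32 + 333347.7 = 333669.02
ΣP(Period 1)Q(Period 1) = 381.84×1 + 28719.75×10 = 381.84 + 287197.5 = 287579.34
link = 333669.02/287579.34 = 1.160268
Link Period 2→Period 3:
ΣP(Period 3)Q(Period 2) = 269.26×1 + 41520.74×12 = 269.26 + 498248.88 = 498518.14
ΣP(Period 2)Q(Period 2) = 321.32×1 + 33334.77×12 = 321.32 + 400017.24 = 400338.56
link = 498518.14/400338.56 = 1.245241
Chained index = 100 × 1.063910 × 1.160268 × 1.245241 = 153.7152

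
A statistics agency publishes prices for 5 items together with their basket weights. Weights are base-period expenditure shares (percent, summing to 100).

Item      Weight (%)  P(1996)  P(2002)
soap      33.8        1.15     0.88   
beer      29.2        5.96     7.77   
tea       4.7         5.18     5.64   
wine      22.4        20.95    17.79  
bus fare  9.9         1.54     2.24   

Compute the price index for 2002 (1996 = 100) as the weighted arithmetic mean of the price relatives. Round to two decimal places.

102.47

soap: 33.8 × (0.88/1.15) = 33.8 × 0.765217 = 25.8643
beer: 29.2 × (7.77/5.96) = 29.2 × 1.303691 = 38.0678
tea: 4.7 × (5.64/5.18) = 4.7 × 1.088803 = 5.1174
wine: 22.4 × (17.79/20.95) = 22.4 × 0.849165 = 19.0213
bus fare: 9.9 × (2.24/1.54) = 9.9 × 1.454545 = 14.4000
Index = Σ wᵢ·(p₁ᵢ/p₀ᵢ) = 25.8643 + 38.0678 + 5.1174 + 19.0213 + 14.4000 = 102.4708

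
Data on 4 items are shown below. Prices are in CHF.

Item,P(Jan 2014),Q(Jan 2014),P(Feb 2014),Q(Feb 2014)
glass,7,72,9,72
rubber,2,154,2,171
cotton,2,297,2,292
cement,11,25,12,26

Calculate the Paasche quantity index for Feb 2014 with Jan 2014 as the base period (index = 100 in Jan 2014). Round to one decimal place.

Paasche quantity index uses current-period prices as weights.
ΣP(Feb 2014)·Q(Feb 2014) = 9×72 + 2×171 + 2×292 + 12×26 = 648 + 342 + 584 + 312 = 1886
ΣP(Feb 2014)·Q(Jan 2014) = 9×72 + 2×154 + 2×297 + 12×25 = 648 + 308 + 594 + 300 = 1850
Index = 1886 / 1850 × 100 = 101.9459

101.9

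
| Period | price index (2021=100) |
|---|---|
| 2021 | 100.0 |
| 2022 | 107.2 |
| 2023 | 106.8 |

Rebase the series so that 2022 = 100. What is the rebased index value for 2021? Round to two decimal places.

Rebased(2021) = 100.0 / 107.2 × 100 = 93.2836

93.28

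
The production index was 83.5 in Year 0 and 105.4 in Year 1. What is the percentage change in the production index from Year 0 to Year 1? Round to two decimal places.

Change = (105.4 − 83.5) / 83.5 × 100
       = 21.9 / 83.5 × 100 = 26.2275%

26.23%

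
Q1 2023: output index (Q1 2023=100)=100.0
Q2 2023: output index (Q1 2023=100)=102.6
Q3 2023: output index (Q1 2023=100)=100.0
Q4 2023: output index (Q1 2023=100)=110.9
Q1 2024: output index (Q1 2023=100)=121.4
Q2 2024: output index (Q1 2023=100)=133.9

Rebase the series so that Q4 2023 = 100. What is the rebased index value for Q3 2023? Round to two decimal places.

90.17

Rebased(Q3 2023) = 100.0 / 110.9 × 100 = 90.1713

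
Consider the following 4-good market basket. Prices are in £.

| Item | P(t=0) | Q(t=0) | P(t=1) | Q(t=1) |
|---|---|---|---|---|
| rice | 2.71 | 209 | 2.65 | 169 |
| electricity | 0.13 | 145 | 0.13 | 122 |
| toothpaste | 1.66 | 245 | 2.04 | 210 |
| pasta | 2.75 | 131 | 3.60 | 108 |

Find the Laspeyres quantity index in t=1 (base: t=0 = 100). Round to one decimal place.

Laspeyres quantity index uses base-period prices as weights.
ΣP(t=0)·Q(t=1) = 2.71×169 + 0.13×122 + 1.66×210 + 2.75×108 = 457.99 + 15.86 + 348.6 + 297 = 1119.45
ΣP(t=0)·Q(t=0) = 2.71×209 + 0.13×145 + 1.66×245 + 2.75×131 = 566.39 + 18.85 + 406.7 + 360.25 = 1352.19
Index = 1119.45 / 1352.19 × 100 = 82.7879

82.8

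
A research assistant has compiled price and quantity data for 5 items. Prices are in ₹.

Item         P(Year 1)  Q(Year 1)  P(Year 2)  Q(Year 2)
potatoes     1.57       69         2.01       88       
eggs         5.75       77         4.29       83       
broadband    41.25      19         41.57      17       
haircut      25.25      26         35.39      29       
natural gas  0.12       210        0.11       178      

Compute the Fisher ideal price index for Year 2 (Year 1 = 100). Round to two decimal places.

109.80

Laspeyres component (base-period weights):
ΣP(Year 2)Q(Year 1) = 2.01×69 + 4.29×77 + 41.57×19 + 35.39×26 + 0.11×210 = 138.69 + 330.33 + 789.83 + 920.14 + 23.1 = 2202.09
ΣP(Year 1)Q(Year 1) = 1.57×69 + 5.75×77 + 41.25×19 + 25.25×26 + 0.12×210 = 108.33 + 442.75 + 783.75 + 656.5 + 25.2 = 2016.53
L = 2202.09 / 2016.53 × 100 = 109.2019
Paasche component (current-period weights):
ΣP(Year 2)Q(Year 2) = 2.01×88 + 4.29×83 + 41.57×17 + 35.39×29 + 0.11×178 = 176.88 + 356.07 + 706.69 + 1026.31 + 19.58 = 2285.53
ΣP(Year 1)Q(Year 2) = 1.57×88 + 5.75×83 + 41.25×17 + 25.25×29 + 0.12×178 = 138.16 + 477.25 + 701.25 + 732.25 + 21.36 = 2070.27
P = 2285.53 / 2070.27 × 100 = 110.3977
Fisher = √(L × P) = √(109.2019 × 110.3977) = 109.7982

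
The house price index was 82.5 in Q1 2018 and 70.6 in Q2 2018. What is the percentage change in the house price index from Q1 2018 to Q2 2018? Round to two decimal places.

Change = (70.6 − 82.5) / 82.5 × 100
       = -11.9 / 82.5 × 100 = -14.4242%

-14.42%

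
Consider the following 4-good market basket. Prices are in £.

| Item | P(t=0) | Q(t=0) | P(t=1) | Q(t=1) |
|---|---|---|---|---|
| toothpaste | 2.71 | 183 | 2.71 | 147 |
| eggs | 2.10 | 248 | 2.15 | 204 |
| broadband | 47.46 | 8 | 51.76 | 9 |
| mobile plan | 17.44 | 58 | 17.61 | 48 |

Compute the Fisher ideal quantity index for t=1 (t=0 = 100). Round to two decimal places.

87.00

Laspeyres component (base-period weights):
ΣP(t=0)Q(t=1) = 2.71×147 + 2.10×204 + 47.46×9 + 17.44×48 = 398.37 + 428.4 + 427.14 + 837.12 = 2091.03
ΣP(t=0)Q(t=0) = 2.71×183 + 2.10×248 + 47.46×8 + 17.44×58 = 495.93 + 520.8 + 379.68 + 1011.52 = 2407.93
L = 2091.03 / 2407.93 × 100 = 86.8393
Paasche component (current-period weights):
ΣP(t=1)Q(t=1) = 2.71×147 + 2.15×204 + 51.76×9 + 17.61×48 = 398.37 + 438.6 + 465.84 + 845.28 = 2148.09
ΣP(t=1)Q(t=0) = 2.71×183 + 2.15×248 + 51.76×8 + 17.61×58 = 495.93 + 533.2 + 414.08 + 1021.38 = 2464.59
P = 2148.09 / 2464.59 × 100 = 87.1581
Fisher = √(L × P) = √(86.8393 × 87.1581) = 86.9986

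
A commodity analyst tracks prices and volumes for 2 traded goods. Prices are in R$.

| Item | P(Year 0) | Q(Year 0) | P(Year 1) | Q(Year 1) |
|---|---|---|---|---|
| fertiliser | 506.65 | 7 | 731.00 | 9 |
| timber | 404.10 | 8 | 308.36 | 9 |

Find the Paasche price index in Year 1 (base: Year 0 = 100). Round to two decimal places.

114.12

Paasche price index uses current-period quantities as weights.
ΣP(Year 1)·Q(Year 1) = 731.00×9 + 308.36×9 = 6579 + 2775.24 = 9354.24
ΣP(Year 0)·Q(Year 1) = 506.65×9 + 404.10×9 = 4559.85 + 3636.9 = 8196.75
Index = 9354.24 / 8196.75 × 100 = 114.1213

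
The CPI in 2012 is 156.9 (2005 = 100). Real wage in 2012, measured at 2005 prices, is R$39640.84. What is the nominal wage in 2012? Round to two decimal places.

Nominal = Real × (Index/100) = 39640.84 × (156.9/100)
        = 39640.84 × 1.569 = 62196.4780

62196.48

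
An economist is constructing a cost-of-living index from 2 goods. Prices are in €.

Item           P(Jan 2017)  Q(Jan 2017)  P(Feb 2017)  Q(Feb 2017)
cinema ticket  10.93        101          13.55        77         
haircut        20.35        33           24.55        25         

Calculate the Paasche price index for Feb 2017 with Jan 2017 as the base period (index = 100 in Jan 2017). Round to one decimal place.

Paasche price index uses current-period quantities as weights.
ΣP(Feb 2017)·Q(Feb 2017) = 13.55×77 + 24.55×25 = 1043.35 + 613.75 = 1657.1
ΣP(Jan 2017)·Q(Feb 2017) = 10.93×77 + 20.35×25 = 841.61 + 508.75 = 1350.36
Index = 1657.1 / 1350.36 × 100 = 122.7154

122.7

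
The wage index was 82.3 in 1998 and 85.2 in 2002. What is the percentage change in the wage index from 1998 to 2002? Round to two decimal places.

3.52%

Change = (85.2 − 82.3) / 82.3 × 100
       = 2.9 / 82.3 × 100 = 3.5237%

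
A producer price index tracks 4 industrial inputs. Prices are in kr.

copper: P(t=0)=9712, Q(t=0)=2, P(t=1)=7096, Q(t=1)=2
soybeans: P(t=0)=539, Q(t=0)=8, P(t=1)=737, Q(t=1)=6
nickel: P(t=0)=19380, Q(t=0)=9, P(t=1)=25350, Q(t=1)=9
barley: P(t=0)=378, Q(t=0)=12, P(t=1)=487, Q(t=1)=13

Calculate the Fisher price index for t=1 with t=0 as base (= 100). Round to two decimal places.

Laspeyres component (base-period weights):
ΣP(t=1)Q(t=0) = 7096×2 + 737×8 + 25350×9 + 487×12 = 14192 + 5896 + 228150 + 5844 = 254082
ΣP(t=0)Q(t=0) = 9712×2 + 539×8 + 19380×9 + 378×12 = 19424 + 4312 + 174420 + 4536 = 202692
L = 254082 / 202692 × 100 = 125.3537
Paasche component (current-period weights):
ΣP(t=1)Q(t=1) = 7096×2 + 737×6 + 25350×9 + 487×13 = 14192 + 4422 + 228150 + 6331 = 253095
ΣP(t=0)Q(t=1) = 9712×2 + 539×6 + 19380×9 + 378×13 = 19424 + 3234 + 174420 + 4914 = 201992
P = 253095 / 201992 × 100 = 125.2995
Fisher = √(L × P) = √(125.3537 × 125.2995) = 125.3266

125.33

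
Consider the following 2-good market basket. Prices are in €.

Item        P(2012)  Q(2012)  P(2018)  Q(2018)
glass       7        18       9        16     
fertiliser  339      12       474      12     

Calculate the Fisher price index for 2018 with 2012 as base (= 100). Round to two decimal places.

Laspeyres component (base-period weights):
ΣP(2018)Q(2012) = 9×18 + 474×12 = 162 + 5688 = 5850
ΣP(2012)Q(2012) = 7×18 + 339×12 = 126 + 4068 = 4194
L = 5850 / 4194 × 100 = 139.4850
Paasche component (current-period weights):
ΣP(2018)Q(2018) = 9×16 + 474×12 = 144 + 5688 = 5832
ΣP(2012)Q(2018) = 7×16 + 339×12 = 112 + 4068 = 4180
P = 5832 / 4180 × 100 = 139.5215
Fisher = √(L × P) = √(139.4850 × 139.5215) = 139.5033

139.50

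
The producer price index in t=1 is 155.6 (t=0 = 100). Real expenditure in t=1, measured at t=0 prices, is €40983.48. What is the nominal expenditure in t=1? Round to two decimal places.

63770.29

Nominal = Real × (Index/100) = 40983.48 × (155.6/100)
        = 40983.48 × 1.556 = 63770.2949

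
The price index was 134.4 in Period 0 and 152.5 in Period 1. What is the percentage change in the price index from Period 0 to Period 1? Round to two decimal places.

13.47%

Change = (152.5 − 134.4) / 134.4 × 100
       = 18.1 / 134.4 × 100 = 13.4673%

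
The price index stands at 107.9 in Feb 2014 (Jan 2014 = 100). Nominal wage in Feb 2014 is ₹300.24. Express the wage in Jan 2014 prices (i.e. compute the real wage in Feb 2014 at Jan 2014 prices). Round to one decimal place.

278.3

Real = Nominal ÷ (Index/100) = 300.24 ÷ (107.9/100)
     = 300.24 ÷ 1.079 = 278.2576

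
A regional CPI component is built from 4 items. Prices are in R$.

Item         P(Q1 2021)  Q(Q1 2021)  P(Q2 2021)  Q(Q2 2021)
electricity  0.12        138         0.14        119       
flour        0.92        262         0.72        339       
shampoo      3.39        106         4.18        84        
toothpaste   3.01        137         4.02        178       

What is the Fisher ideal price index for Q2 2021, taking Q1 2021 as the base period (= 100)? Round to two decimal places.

Laspeyres component (base-period weights):
ΣP(Q2 2021)Q(Q1 2021) = 0.14×138 + 0.72×262 + 4.18×106 + 4.02×137 = 19.32 + 188.64 + 443.08 + 550.74 = 1201.78
ΣP(Q1 2021)Q(Q1 2021) = 0.12×138 + 0.92×262 + 3.39×106 + 3.01×137 = 16.56 + 241.04 + 359.34 + 412.37 = 1029.31
L = 1201.78 / 1029.31 × 100 = 116.7559
Paasche component (current-period weights):
ΣP(Q2 2021)Q(Q2 2021) = 0.14×119 + 0.72×339 + 4.18×84 + 4.02×178 = 16.66 + 244.08 + 351.12 + 715.56 = 1327.42
ΣP(Q1 2021)Q(Q2 2021) = 0.12×119 + 0.92×339 + 3.39×84 + 3.01×178 = 14.28 + 311.88 + 284.76 + 535.78 = 1146.7
P = 1327.42 / 1146.7 × 100 = 115.7600
Fisher = √(L × P) = √(116.7559 × 115.7600) = 116.2569

116.26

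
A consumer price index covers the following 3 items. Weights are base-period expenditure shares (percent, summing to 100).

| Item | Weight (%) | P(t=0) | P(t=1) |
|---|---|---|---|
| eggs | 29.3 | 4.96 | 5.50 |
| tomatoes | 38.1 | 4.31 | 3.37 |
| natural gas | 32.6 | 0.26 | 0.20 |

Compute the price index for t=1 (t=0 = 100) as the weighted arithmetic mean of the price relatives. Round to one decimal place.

87.4

eggs: 29.3 × (5.50/4.96) = 29.3 × 1.108871 = 32.4899
tomatoes: 38.1 × (3.37/4.31) = 38.1 × 0.781903 = 29.7905
natural gas: 32.6 × (0.20/0.26) = 32.6 × 0.769231 = 25.0769
Index = Σ wᵢ·(p₁ᵢ/p₀ᵢ) = 32.4899 + 29.7905 + 25.0769 = 87.3573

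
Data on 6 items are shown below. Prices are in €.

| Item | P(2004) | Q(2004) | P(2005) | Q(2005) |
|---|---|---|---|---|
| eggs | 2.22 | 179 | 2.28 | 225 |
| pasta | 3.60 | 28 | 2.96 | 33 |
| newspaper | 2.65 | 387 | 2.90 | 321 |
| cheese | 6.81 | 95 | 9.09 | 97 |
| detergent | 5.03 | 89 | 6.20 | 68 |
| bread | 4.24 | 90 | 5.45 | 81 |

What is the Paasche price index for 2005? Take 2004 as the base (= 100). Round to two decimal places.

116.74

Paasche price index uses current-period quantities as weights.
ΣP(2005)·Q(2005) = 2.28×225 + 2.96×33 + 2.90×321 + 9.09×97 + 6.20×68 + 5.45×81 = 513 + 97.68 + 930.9 + 881.73 + 421.6 + 441.45 = 3286.36
ΣP(2004)·Q(2005) = 2.22×225 + 3.60×33 + 2.65×321 + 6.81×97 + 5.03×68 + 4.24×81 = 499.5 + 118.8 + 850.65 + 660.57 + 342.04 + 343.44 = 2815
Index = 3286.36 / 2815 × 100 = 116.7446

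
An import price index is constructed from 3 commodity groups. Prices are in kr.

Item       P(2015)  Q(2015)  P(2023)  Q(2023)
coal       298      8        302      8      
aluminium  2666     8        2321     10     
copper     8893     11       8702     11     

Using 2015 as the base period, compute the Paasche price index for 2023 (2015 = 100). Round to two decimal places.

Paasche price index uses current-period quantities as weights.
ΣP(2023)·Q(2023) = 302×8 + 2321×10 + 8702×11 = 2416 + 23210 + 95722 = 121348
ΣP(2015)·Q(2023) = 298×8 + 2666×10 + 8893×11 = 2384 + 26660 + 97823 = 126867
Index = 121348 / 126867 × 100 = 95.6498

95.65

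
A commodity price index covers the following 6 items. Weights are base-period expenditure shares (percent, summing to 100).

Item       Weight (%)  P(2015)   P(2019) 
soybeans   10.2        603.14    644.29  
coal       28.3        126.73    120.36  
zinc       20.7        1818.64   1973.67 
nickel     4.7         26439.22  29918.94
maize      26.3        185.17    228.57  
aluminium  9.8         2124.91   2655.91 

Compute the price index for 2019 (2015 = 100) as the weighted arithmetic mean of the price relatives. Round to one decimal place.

soybeans: 10.2 × (644.29/603.14) = 10.2 × 1.068226 = 10.8959
coal: 28.3 × (120.36/126.73) = 28.3 × 0.949736 = 26.8775
zinc: 20.7 × (1973.67/1818.64) = 20.7 × 1.085245 = 22.4646
nickel: 4.7 × (29918.94/26439.22) = 4.7 × 1.131612 = 5.3186
maize: 26.3 × (228.57/185.17) = 26.3 × 1.234379 = 32.4642
aluminium: 9.8 × (2655.91/2124.91) = 9.8 × 1.249893 = 12.2490
Index = Σ wᵢ·(p₁ᵢ/p₀ᵢ) = 10.8959 + 26.8775 + 22.4646 + 5.3186 + 32.4642 + 12.2490 = 110.2697

110.3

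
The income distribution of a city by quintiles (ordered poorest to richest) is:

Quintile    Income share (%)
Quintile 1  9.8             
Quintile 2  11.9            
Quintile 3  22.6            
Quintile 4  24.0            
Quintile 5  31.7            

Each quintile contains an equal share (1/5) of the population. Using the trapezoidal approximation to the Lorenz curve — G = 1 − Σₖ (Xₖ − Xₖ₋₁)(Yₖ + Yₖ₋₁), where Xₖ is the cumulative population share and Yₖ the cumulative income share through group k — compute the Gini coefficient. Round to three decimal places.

Cumulative income shares Yₖ: 0.0980, 0.2170, 0.4430, 0.6830, 1.0000
Σ (Xₖ−Xₖ₋₁)(Yₖ+Yₖ₋₁) = (1/5)(0.0980+0.0000) + (1/5)(0.2170+0.0980) + (1/5)(0.4430+0.2170) + (1/5)(0.6830+0.4430) + (1/5)(1.0000+0.6830)
  = 0.0196 + 0.0630 + 0.1320 + 0.2252 + 0.3366 = 0.7764
G = 1 − 0.7764 = 0.2236

0.224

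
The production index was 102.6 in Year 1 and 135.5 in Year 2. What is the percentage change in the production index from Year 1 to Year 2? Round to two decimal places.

Change = (135.5 − 102.6) / 102.6 × 100
       = 32.9 / 102.6 × 100 = 32.0663%

32.07%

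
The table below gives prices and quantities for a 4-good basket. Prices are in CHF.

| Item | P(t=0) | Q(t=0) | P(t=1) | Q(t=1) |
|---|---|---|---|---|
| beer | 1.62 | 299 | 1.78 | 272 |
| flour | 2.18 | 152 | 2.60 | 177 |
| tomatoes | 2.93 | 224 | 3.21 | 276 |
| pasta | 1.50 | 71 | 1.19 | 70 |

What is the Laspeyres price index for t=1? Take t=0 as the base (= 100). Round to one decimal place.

109.7

Laspeyres price index uses base-period quantities as weights.
ΣP(t=1)·Q(t=0) = 1.78×299 + 2.60×152 + 3.21×224 + 1.19×71 = 532.22 + 395.2 + 719.04 + 84.49 = 1730.95
ΣP(t=0)·Q(t=0) = 1.62×299 + 2.18×152 + 2.93×224 + 1.50×71 = 484.38 + 331.36 + 656.32 + 106.5 = 1578.56
Index = 1730.95 / 1578.56 × 100 = 109.6537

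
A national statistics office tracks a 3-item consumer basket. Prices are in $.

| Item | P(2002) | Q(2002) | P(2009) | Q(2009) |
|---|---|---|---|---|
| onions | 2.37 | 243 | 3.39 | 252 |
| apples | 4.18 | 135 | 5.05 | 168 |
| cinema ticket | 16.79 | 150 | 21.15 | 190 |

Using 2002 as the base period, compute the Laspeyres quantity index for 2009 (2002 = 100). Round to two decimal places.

122.71

Laspeyres quantity index uses base-period prices as weights.
ΣP(2002)·Q(2009) = 2.37×252 + 4.18×168 + 16.79×190 = 597.24 + 702.24 + 3190.1 = 4489.58
ΣP(2002)·Q(2002) = 2.37×243 + 4.18×135 + 16.79×150 = 575.91 + 564.3 + 2518.5 = 3658.71
Index = 4489.58 / 3658.71 × 100 = 122.7094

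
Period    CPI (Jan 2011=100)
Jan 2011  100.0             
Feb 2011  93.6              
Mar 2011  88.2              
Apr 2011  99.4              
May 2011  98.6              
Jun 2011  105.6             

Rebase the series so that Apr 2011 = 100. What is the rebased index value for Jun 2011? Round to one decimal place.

Rebased(Jun 2011) = 105.6 / 99.4 × 100 = 106.2374

106.2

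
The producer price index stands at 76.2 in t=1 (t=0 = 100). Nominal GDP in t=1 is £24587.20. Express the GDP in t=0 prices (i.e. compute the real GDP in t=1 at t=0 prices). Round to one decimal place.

32266.7

Real = Nominal ÷ (Index/100) = 24587.20 ÷ (76.2/100)
     = 24587.20 ÷ 0.762 = 32266.6667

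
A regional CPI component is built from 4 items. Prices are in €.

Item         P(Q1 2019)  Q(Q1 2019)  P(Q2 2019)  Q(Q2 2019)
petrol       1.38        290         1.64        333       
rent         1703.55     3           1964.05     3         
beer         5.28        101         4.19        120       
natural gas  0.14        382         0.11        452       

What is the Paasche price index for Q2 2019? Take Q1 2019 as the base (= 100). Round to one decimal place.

111.5

Paasche price index uses current-period quantities as weights.
ΣP(Q2 2019)·Q(Q2 2019) = 1.64×333 + 1964.05×3 + 4.19×120 + 0.11×452 = 546.12 + 5892.15 + 502.8 + 49.72 = 6990.79
ΣP(Q1 2019)·Q(Q2 2019) = 1.38×333 + 1703.55×3 + 5.28×120 + 0.14×452 = 459.54 + 5110.65 + 633.6 + 63.28 = 6267.07
Index = 6990.79 / 6267.07 × 100 = 111.5480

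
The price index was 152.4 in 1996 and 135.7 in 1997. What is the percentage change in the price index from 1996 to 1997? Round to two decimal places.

Change = (135.7 − 152.4) / 152.4 × 100
       = -16.7 / 152.4 × 100 = -10.9580%

-10.96%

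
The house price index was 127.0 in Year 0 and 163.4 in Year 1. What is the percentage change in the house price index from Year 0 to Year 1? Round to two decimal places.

28.66%

Change = (163.4 − 127.0) / 127.0 × 100
       = 36.4 / 127.0 × 100 = 28.6614%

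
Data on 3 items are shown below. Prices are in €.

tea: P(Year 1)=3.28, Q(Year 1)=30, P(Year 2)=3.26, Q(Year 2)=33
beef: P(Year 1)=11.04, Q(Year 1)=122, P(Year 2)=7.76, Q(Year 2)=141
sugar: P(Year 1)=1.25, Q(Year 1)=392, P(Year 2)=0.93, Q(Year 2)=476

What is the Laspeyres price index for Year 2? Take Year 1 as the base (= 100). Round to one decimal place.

72.8

Laspeyres price index uses base-period quantities as weights.
ΣP(Year 2)·Q(Year 1) = 3.26×30 + 7.76×122 + 0.93×392 = 97.8 + 946.72 + 364.56 = 1409.08
ΣP(Year 1)·Q(Year 1) = 3.28×30 + 11.04×122 + 1.25×392 = 98.4 + 1346.88 + 490 = 1935.28
Index = 1409.08 / 1935.28 × 100 = 72.8101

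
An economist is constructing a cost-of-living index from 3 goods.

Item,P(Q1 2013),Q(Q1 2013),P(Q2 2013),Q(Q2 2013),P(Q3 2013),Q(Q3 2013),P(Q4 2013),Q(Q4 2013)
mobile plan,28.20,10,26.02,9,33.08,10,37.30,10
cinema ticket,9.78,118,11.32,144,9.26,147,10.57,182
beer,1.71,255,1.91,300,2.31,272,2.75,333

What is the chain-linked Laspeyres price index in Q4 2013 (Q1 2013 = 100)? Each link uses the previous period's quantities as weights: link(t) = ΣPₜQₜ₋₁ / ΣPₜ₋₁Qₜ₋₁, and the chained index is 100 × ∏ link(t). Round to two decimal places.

122.31

Link Q1 2013→Q2 2013:
ΣP(Q2 2013)Q(Q1 2013) = 26.02×10 + 11.32×118 + 1.91×255 = 260.2 + 1335.76 + 487.05 = 2083.01
ΣP(Q1 2013)Q(Q1 2013) = 28.20×10 + 9.78×118 + 1.71×255 = 282 + 1154.04 + 436.05 = 1872.09
link = 2083.01/1872.09 = 1.112666
Link Q2 2013→Q3 2013:
ΣP(Q3 2013)Q(Q2 2013) = 33.08×9 + 9.26×144 + 2.31×300 = 297.72 + 1333.44 + 693 = 2324.16
ΣP(Q2 2013)Q(Q2 2013) = 26.02×9 + 11.32×144 + 1.91×300 = 234.18 + 1630.08 + 573 = 2437.26
link = 2324.16/2437.26 = 0.953595
Link Q3 2013→Q4 2013:
ΣP(Q4 2013)Q(Q3 2013) = 37.30×10 + 10.57×147 + 2.75×272 = 373 + 1553.79 + 748 = 2674.79
ΣP(Q3 2013)Q(Q3 2013) = 33.08×10 + 9.26×147 + 2.31×272 = 330.8 + 1361.22 + 628.32 = 2320.34
link = 2674.79/2320.34 = 1.152758
Chained index = 100 × 1.112666 × 0.953595 × 1.152758 = 122.3114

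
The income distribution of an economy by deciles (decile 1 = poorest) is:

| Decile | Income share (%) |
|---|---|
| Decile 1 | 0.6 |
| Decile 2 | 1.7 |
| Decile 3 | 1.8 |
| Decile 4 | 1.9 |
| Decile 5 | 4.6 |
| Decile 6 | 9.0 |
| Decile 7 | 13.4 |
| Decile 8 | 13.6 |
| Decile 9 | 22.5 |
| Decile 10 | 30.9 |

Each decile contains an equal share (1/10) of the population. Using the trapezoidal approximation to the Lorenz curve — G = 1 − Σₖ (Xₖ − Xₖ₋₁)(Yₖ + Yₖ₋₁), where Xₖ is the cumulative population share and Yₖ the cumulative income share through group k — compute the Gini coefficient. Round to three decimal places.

0.516

Cumulative income shares Yₖ: 0.0060, 0.0230, 0.0410, 0.0600, 0.1060, 0.1960, 0.3300, 0.4660, 0.6910, 1.0000
Σ (Xₖ−Xₖ₋₁)(Yₖ+Yₖ₋₁) = (1/10)(0.0060+0.0000) + (1/10)(0.0230+0.0060) + (1/10)(0.0410+0.0230) + (1/10)(0.0600+0.0410) + (1/10)(0.1060+0.0600) + (1/10)(0.1960+0.1060) + (1/10)(0.3300+0.1960) + (1/10)(0.4660+0.3300) + (1/10)(0.6910+0.4660) + (1/10)(1.0000+0.6910)
  = 0.0006 + 0.0029 + 0.0064 + 0.0101 + 0.0166 + 0.0302 + 0.0526 + 0.0796 + 0.1157 + 0.1691 = 0.4838
G = 1 − 0.4838 = 0.5162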